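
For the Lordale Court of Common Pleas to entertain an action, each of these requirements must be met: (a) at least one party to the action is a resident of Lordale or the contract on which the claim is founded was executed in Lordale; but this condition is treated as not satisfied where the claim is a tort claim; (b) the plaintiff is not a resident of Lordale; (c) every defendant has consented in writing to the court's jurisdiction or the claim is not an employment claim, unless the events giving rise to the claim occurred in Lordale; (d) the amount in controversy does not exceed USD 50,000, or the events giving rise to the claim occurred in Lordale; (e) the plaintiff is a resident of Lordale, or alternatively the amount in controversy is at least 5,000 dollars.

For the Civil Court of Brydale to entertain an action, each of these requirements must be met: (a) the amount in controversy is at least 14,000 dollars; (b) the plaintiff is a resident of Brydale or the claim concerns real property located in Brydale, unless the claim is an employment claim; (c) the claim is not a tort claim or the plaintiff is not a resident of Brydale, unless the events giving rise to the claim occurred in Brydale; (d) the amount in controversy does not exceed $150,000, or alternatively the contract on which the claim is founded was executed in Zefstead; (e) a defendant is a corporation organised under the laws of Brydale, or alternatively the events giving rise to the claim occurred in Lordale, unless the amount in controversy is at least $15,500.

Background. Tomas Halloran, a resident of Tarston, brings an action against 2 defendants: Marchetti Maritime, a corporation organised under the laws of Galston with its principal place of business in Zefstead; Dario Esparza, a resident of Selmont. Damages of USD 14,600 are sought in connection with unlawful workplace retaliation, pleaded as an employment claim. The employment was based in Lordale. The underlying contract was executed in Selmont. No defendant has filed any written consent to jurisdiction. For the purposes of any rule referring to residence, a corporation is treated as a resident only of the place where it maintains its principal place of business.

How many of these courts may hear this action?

The Lordale Court of Common Pleas:
  (a) No party resides in Lordale; the contract was executed in Selmont, not Lordale — none of the alternatives is met. Condition not met.
  (b) The plaintiff resides in Tarston, which is not Lordale. Met.
  (c) No such written consent has been filed; the claim is an employment claim — no alternative holds. The proviso rescues it, though: the operative events occurred in Lordale. Condition met.
  (d) The amount in controversy is USD 14,600, within the $50,000 ceiling — that alternative is enough. Satisfied.
  (e) The amount in controversy is $14,600, which meets the USD 5,000 floor — that alternative is enough. Met.
  → Not every requirement is met — no jurisdiction.
The Civil Court of Brydale:
  (a) The amount in controversy is $14,600, which meets the 14,000 dollars floor. Condition met.
  (b) The plaintiff resides in Tarston, not Brydale; the claim does not concern real property — every alternative fails. The proviso rescues it, though: the claim is an employment claim. Condition met.
  (c) The claim is an employment claim, not a tort claim, which satisfies one of the alternatives. Condition met.
  (d) The amount in controversy is USD 14,600, within the 150,000 dollars ceiling, so one alternative holds. Condition met.
  (e) The operative events occurred in Lordale — that alternative is enough. Condition met.
  → Jurisdiction lies.
Courts with jurisdiction: the Civil Court of Brydale — 1 in total.

1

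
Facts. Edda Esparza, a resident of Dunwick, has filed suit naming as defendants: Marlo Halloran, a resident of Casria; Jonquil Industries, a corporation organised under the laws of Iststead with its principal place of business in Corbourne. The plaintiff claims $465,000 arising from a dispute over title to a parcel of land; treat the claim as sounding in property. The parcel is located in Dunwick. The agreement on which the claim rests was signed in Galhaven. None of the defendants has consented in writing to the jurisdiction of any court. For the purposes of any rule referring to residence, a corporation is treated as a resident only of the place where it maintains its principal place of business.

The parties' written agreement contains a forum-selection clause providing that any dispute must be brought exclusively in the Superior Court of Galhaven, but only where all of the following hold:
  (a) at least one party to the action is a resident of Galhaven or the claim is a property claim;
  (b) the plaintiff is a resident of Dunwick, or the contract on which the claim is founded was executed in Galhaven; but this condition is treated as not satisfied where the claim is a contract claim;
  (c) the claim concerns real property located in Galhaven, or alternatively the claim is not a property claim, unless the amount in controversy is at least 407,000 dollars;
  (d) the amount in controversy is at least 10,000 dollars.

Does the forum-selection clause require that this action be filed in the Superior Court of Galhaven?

Yes

The Superior Court of Galhaven:
  (a) The claim is a property claim, so one alternative holds. Condition met.
  (b) The plaintiff resides in Dunwick, so one alternative holds. The exception is not triggered, since the claim is a property claim, not a contract claim. Satisfied.
  (c) The property lies in Dunwick, not Galhaven; the claim is a property claim — no alternative holds. But the amount in controversy is USD 465,000, which meets the 407,000 dollars floor, and the 'unless' clause therefore excuses the requirement. Met.
  (d) The amount in controversy is USD 465,000, which meets the $10,000 floor. Met.
  → Forum clause is triggered.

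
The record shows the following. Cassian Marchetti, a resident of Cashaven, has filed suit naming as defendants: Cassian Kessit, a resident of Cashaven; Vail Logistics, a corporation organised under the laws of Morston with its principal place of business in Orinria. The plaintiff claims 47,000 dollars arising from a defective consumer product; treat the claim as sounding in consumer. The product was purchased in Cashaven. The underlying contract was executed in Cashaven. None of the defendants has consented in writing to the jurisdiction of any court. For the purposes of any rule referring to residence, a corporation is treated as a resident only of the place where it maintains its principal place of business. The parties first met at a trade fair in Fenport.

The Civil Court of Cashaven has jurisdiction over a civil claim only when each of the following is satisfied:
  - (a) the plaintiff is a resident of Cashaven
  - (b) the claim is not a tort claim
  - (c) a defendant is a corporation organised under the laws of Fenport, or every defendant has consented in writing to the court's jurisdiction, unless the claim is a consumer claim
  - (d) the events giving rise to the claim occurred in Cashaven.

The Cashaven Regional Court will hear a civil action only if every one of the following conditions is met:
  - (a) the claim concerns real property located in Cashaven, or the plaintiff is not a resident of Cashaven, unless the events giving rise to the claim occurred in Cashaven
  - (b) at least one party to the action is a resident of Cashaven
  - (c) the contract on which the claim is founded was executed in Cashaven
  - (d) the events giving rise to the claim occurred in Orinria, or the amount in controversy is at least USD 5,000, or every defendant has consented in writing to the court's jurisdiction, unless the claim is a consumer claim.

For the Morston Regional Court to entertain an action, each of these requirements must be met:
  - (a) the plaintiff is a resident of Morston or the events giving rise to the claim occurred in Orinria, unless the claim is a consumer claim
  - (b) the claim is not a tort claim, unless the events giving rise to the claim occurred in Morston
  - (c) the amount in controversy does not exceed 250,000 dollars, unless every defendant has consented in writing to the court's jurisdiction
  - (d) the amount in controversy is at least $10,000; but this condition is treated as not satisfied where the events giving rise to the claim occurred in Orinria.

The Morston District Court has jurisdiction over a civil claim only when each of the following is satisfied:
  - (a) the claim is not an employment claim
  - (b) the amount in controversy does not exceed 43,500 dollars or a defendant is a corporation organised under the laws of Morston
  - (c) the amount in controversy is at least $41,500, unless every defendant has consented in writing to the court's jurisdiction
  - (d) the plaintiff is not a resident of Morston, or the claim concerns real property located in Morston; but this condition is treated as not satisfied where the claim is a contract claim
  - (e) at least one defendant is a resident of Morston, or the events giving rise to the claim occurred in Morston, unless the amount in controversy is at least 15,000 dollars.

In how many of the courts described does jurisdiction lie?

The Civil Court of Cashaven:
  (a) The plaintiff resides in Cashaven. Met.
  (b) The claim is a consumer claim, not a tort claim. Met.
  (c) The corporate defendant(s) are organised in Morston, not Fenport; no such written consent has been filed — no alternative holds. But the claim is a consumer claim, and the 'unless' clause therefore excuses the requirement. Satisfied.
  (d) The operative events occurred in Cashaven. Satisfied.
  → Jurisdiction lies.
The Cashaven Regional Court:
  (a) The claim does not concern real property; the plaintiff resides in Cashaven — none of the alternatives is met. The proviso rescues it, though: the operative events occurred in Cashaven. Met.
  (b) Cassian Marchetti resides in Cashaven. Satisfied.
  (c) The contract was executed in Cashaven. Met.
  (d) The amount in controversy is USD 47,000, which meets the USD 5,000 floor, so this disjunct is met. Satisfied.
  → The court has jurisdiction.
The Morston Regional Court:
  (a) The plaintiff resides in Cashaven, not Morston; the operative events occurred in Cashaven, not Orinria — every alternative fails. The proviso rescues it, though: the claim is a consumer claim. Condition met.
  (b) The claim is a consumer claim, not a tort claim. Satisfied.
  (c) The amount in controversy is 47,000 dollars, within the USD 250,000 ceiling. Met.
  (d) The amount in controversy is USD 47,000, which meets the 10,000 dollars floor. The carve-out does not apply: the operative events occurred in Cashaven, not Orinria. Satisfied.
  → Jurisdiction lies.
The Morston District Court:
  (a) The claim is a consumer claim, not an employment claim. Met.
  (b) Vail Logistics is organised under the laws of Morston — that alternative is enough. Condition met.
  (c) The amount in controversy is USD 47,000, which meets the $41,500 floor. Met.
  (d) The plaintiff resides in Cashaven, which is not Morston, which satisfies one of the alternatives. The exception is not triggered, since the claim is a consumer claim, not a contract claim. Satisfied.
  (e) No defendant resides in Morston (they reside in Cashaven, Orinria); the operative events occurred in Cashaven, not Morston — none of the alternatives is met. The proviso rescues it, though: the amount in controversy is 47,000 dollars, which meets the $15,000 floor. Satisfied.
  → The court has jurisdiction.
Courts with jurisdiction: the Civil Court of Cashaven, the Cashaven Regional Court, the Morston Regional Court, the Morston District Court — 4 in total.

4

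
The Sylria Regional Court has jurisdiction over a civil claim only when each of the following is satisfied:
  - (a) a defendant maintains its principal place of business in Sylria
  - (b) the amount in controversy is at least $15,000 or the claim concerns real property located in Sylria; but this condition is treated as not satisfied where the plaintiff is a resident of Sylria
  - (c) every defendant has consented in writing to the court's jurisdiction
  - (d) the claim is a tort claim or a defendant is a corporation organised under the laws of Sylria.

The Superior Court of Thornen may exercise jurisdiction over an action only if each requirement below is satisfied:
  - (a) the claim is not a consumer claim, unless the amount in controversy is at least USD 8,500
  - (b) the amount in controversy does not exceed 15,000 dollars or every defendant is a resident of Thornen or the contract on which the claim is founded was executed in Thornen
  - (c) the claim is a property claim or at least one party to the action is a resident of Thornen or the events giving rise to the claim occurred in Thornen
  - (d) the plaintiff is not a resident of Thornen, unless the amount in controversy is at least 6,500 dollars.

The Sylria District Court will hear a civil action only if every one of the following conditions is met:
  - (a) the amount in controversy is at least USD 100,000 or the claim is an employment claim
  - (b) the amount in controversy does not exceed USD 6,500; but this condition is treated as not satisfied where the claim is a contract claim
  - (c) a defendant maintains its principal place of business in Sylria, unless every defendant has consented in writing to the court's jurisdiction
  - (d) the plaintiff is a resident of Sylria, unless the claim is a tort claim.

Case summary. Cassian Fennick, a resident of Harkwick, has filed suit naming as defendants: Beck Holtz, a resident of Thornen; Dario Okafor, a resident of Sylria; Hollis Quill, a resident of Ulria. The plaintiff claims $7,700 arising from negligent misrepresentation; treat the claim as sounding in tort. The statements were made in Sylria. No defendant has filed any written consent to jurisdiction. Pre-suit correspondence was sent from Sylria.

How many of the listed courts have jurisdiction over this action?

1

The Sylria Regional Court:
  (a) No defendant is a corporation. Not satisfied.
  (b) The amount in controversy is USD 7,700, below the $15,000 floor; the claim does not concern real property — every alternative fails. Not satisfied.
  (c) No such written consent has been filed. Fails.
  (d) The claim is a tort claim, so this disjunct is met. Met.
  → At least one condition fails; no jurisdiction.
The Superior Court of Thornen:
  (a) The claim is a tort claim, not a consumer claim. Condition met.
  (b) The amount in controversy is $7,700, within the USD 15,000 ceiling, so one alternative holds. Satisfied.
  (c) Beck Holtz resides in Thornen — that alternative is enough. Condition met.
  (d) The plaintiff resides in Harkwick, which is not Thornen. Condition met.
  → The court has jurisdiction.
The Sylria District Court:
  (a) The amount in controversy is $7,700, below the USD 100,000 floor; the claim is a tort claim, not an employment claim — none of the alternatives is met. Condition not met.
  (b) The amount in controversy is USD 7,700, above the USD 6,500 ceiling. Not satisfied.
  (c) No defendant is a corporation. And no such written consent has been filed, so the proviso does not save it. Condition not met.
  (d) The plaintiff resides in Harkwick, not Sylria. The proviso rescues it, though: the claim is a tort claim. Satisfied.
  → At least one condition fails; no jurisdiction.
Courts with jurisdiction: the Superior Court of Thornen — 1 in total.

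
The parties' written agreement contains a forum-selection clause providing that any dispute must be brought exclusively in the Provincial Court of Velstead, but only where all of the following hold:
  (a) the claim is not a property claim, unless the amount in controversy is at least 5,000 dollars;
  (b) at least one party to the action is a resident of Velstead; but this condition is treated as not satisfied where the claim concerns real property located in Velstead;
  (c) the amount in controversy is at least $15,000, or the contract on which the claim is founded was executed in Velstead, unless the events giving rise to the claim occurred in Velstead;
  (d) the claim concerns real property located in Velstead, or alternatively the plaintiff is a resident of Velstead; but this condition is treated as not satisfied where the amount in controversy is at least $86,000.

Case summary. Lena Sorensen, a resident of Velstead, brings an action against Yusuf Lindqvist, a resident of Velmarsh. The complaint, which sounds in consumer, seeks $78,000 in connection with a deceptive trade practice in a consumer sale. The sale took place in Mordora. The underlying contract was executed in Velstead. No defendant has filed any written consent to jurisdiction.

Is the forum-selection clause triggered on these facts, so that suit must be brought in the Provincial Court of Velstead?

Yes

The Provincial Court of Velstead:
  (a) The claim is a consumer claim, not a property claim. Condition met.
  (b) Lena Sorensen resides in Velstead. The carve-out does not apply: the claim does not concern real property. Satisfied.
  (c) The amount in controversy is USD 78,000, which meets the USD 15,000 floor, so one alternative holds. Condition met.
  (d) The plaintiff resides in Velstead, so one alternative holds. And the carve-out is inapplicable — the amount in controversy is 78,000 dollars, below the $86,000 floor. Satisfied.
  → The clause applies.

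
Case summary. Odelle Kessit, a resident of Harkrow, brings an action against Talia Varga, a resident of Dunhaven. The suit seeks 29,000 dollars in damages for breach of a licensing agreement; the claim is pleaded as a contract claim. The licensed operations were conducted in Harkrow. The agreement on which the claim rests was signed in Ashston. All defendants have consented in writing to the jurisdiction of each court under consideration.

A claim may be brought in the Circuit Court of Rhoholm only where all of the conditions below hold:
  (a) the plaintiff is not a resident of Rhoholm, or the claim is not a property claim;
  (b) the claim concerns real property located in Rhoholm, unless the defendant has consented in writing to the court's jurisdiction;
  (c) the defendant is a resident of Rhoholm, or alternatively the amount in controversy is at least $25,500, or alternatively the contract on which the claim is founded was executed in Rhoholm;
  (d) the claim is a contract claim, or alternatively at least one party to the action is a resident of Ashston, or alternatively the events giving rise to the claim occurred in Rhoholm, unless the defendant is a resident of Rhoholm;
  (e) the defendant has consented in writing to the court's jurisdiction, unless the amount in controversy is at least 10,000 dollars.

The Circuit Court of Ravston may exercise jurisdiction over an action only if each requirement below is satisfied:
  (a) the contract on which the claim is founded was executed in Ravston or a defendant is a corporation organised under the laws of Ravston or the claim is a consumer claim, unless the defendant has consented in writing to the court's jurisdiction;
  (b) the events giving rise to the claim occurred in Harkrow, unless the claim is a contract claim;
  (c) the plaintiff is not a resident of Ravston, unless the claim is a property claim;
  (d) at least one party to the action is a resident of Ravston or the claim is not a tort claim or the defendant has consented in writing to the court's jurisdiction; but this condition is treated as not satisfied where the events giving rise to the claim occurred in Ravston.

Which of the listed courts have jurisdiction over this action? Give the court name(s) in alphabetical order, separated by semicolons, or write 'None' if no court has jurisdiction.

the Circuit Court of Ravston; the Circuit Court of Rhoholm

The Circuit Court of Rhoholm:
  (a) The plaintiff resides in Harkrow, which is not Rhoholm — that alternative is enough. Condition met.
  (b) The claim does not concern real property. However, every defendant has filed written consent, so the 'unless' proviso supplies this condition. Condition met.
  (c) The amount in controversy is $29,000, which meets the USD 25,500 floor, which satisfies one of the alternatives. Condition met.
  (d) The claim is a contract claim — that alternative is enough. Met.
  (e) Every defendant has filed written consent. Condition met.
  → All conditions met; jurisdiction exists.
The Circuit Court of Ravston:
  (a) The contract was executed in Ashston, not Ravston; no defendant is a corporation; the claim is a contract claim, not a consumer claim — no alternative holds. The proviso rescues it, though: every defendant has filed written consent. Met.
  (b) The operative events occurred in Harkrow. Met.
  (c) The plaintiff resides in Harkrow, which is not Ravston. Met.
  (d) The claim is a contract claim, not a tort claim — that alternative is enough. The exception is not triggered, since the operative events occurred in Harkrow, not Ravston. Satisfied.
  → Jurisdiction lies.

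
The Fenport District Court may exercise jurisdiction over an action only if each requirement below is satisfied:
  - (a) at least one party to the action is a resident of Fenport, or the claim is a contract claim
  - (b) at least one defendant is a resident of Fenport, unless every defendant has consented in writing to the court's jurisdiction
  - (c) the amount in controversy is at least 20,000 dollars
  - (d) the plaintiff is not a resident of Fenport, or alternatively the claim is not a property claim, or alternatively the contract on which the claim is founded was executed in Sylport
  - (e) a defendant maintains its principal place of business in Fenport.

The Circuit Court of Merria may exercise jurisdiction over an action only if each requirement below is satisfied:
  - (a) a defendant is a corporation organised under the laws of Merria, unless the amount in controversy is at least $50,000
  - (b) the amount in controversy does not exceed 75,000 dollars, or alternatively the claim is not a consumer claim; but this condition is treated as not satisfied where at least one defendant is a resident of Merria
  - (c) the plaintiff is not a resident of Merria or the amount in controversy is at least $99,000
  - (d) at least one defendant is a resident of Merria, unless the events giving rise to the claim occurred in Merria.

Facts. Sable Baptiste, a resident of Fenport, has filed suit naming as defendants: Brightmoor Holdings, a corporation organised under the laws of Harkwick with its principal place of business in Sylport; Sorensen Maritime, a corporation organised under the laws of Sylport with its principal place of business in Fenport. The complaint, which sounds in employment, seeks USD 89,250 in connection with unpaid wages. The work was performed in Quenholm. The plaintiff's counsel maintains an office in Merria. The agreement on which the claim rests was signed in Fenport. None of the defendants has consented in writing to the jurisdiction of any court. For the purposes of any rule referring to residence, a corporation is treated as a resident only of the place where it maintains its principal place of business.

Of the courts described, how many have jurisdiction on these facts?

The Fenport District Court:
  (a) Sable Baptiste resides in Fenport, so this disjunct is met. Met.
  (b) Sorensen Maritime resides in Fenport. Satisfied.
  (c) The amount in controversy is 89,250 dollars, which meets the USD 20,000 floor. Satisfied.
  (d) The claim is an employment claim, not a property claim, so this disjunct is met. Condition met.
  (e) Sorensen Maritime has its principal place of business in Fenport. Satisfied.
  → Jurisdiction lies.
The Circuit Court of Merria:
  (a) The corporate defendant(s) are organised in Harkwick, Sylport, not Merria. The proviso rescues it, though: the amount in controversy is 89,250 dollars, which meets the $50,000 floor. Satisfied.
  (b) The claim is an employment claim, not a consumer claim, which satisfies one of the alternatives. The exception is not triggered, since no defendant resides in Merria (they reside in Sylport, Fenport). Met.
  (c) The plaintiff resides in Fenport, which is not Merria — that alternative is enough. Met.
  (d) No defendant resides in Merria (they reside in Sylport, Fenport). Nor does the 'unless' clause help: the operative events occurred in Quenholm, not Merria. Not satisfied.
  → Not every requirement is met — no jurisdiction.
Courts with jurisdiction: the Fenport District Court — 1 in total.

1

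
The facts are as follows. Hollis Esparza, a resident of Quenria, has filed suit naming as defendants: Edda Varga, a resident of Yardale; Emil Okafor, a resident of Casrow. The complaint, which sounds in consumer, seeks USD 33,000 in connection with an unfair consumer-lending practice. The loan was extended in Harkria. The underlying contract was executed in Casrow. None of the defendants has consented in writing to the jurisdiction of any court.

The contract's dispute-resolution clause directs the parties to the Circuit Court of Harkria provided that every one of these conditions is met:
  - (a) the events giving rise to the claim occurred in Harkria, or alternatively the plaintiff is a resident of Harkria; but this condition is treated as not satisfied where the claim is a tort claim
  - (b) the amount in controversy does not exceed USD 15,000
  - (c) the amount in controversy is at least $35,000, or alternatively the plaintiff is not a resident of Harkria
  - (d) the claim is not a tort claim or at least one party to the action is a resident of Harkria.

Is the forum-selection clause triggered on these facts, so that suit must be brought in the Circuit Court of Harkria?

No

The Circuit Court of Harkria:
  (a) The operative events occurred in Harkria, so one alternative holds. The carve-out does not apply: the claim is a consumer claim, not a tort claim. Satisfied.
  (b) The amount in controversy is $33,000, above the USD 15,000 ceiling. Condition not met.
  (c) The plaintiff resides in Quenria, which is not Harkria, so this disjunct is met. Satisfied.
  (d) The claim is a consumer claim, not a tort claim — that alternative is enough. Satisfied.
  → Forum clause is not triggered.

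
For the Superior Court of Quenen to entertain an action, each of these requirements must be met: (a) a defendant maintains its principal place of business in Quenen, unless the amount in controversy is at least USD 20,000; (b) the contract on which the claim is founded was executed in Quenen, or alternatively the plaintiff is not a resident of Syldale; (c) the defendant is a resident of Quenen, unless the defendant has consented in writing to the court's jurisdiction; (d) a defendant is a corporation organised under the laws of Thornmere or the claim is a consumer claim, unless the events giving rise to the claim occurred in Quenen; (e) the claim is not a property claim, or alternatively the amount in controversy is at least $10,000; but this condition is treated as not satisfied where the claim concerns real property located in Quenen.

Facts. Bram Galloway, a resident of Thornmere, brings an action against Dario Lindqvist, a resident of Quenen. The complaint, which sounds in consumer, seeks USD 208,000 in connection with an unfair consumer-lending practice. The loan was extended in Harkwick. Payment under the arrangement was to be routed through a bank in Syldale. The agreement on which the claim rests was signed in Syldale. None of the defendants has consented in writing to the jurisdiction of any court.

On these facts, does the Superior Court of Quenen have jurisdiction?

Yes

The Superior Court of Quenen:
  (a) No defendant is a corporation. However, the amount in controversy is 208,000 dollars, which meets the 20,000 dollars floor, so the 'unless' proviso supplies this condition. Met.
  (b) The plaintiff resides in Thornmere, which is not Syldale — that alternative is enough. Satisfied.
  (c) The defendant resides in Quenen. Met.
  (d) The claim is a consumer claim, so this disjunct is met. Met.
  (e) The claim is a consumer claim, not a property claim, so this disjunct is met. And the carve-out is inapplicable — the claim does not concern real property. Condition met.
  → The court has jurisdiction.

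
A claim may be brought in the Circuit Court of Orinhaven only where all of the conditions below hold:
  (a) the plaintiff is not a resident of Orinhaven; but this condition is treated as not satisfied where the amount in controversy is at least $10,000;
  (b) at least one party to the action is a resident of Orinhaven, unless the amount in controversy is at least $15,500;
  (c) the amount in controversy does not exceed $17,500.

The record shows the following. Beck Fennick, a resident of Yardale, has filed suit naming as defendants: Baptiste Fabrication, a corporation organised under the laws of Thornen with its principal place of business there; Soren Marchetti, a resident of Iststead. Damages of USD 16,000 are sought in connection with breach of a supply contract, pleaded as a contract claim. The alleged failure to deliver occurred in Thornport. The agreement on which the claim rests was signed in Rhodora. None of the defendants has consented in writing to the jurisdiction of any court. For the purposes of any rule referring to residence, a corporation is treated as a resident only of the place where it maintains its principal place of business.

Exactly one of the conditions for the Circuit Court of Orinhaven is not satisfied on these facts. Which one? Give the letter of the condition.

(a)

The Circuit Court of Orinhaven:
  (a) The plaintiff resides in Yardale, which is not Orinhaven. But the carve-out bites: the amount in controversy is $16,000, which meets the $10,000 floor. Condition not met.
  (b) No party resides in Orinhaven. The proviso rescues it, though: the amount in controversy is 16,000 dollars, which meets the $15,500 floor. Met.
  (c) The amount in controversy is 16,000 dollars, within the USD 17,500 ceiling. Met.
Only condition (a) fails.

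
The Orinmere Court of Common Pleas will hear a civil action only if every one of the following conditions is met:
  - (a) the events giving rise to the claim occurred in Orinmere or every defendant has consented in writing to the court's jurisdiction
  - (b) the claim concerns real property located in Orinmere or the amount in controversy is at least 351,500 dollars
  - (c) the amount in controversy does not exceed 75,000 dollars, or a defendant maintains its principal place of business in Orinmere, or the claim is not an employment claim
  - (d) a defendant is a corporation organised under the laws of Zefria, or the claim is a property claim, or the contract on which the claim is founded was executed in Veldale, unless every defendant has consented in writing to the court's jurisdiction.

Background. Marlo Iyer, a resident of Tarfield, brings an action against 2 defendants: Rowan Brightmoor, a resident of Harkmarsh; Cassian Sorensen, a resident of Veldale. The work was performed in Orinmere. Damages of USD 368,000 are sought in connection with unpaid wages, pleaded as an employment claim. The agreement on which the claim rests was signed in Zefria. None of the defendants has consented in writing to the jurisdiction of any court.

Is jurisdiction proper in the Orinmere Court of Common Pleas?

The Orinmere Court of Common Pleas:
  (a) The operative events occurred in Orinmere — that alternative is enough. Met.
  (b) The amount in controversy is $368,000, which meets the $351,500 floor — that alternative is enough. Condition met.
  (c) The amount in controversy is USD 368,000, above the $75,000 ceiling; no defendant is a corporation; the claim is an employment claim — every alternative fails. Not satisfied.
  (d) No defendant is a corporation; the claim is an employment claim, not a property claim; the contract was executed in Zefria, not Veldale — no alternative holds. The proviso offers no rescue either, since no such written consent has been filed. Not satisfied.
  → Not every requirement is met — no jurisdiction.

No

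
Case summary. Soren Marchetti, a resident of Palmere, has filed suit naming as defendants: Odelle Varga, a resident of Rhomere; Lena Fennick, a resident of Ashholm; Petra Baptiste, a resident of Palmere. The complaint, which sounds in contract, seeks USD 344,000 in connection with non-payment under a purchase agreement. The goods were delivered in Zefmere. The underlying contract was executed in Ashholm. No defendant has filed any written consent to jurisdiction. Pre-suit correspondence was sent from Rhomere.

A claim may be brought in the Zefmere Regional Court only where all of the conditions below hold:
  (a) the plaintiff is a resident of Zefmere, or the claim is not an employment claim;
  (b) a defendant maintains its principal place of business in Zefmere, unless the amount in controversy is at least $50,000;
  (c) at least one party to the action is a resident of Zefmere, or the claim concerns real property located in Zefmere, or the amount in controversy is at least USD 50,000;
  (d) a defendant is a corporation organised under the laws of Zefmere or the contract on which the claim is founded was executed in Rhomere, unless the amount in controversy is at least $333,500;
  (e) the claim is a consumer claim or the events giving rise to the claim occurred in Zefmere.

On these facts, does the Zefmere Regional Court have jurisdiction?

The Zefmere Regional Court:
  (a) The claim is a contract claim, not an employment claim, which satisfies one of the alternatives. Condition met.
  (b) No defendant is a corporation. The proviso rescues it, though: the amount in controversy is $344,000, which meets the 50,000 dollars floor. Condition met.
  (c) The amount in controversy is $344,000, which meets the $50,000 floor, which satisfies one of the alternatives. Satisfied.
  (d) No defendant is a corporation; the contract was executed in Ashholm, not Rhomere — none of the alternatives is met. However, the amount in controversy is 344,000 dollars, which meets the USD 333,500 floor, so the 'unless' proviso supplies this condition. Met.
  (e) The operative events occurred in Zefmere, so this disjunct is met. Condition met.
  → All conditions met; jurisdiction exists.

Yes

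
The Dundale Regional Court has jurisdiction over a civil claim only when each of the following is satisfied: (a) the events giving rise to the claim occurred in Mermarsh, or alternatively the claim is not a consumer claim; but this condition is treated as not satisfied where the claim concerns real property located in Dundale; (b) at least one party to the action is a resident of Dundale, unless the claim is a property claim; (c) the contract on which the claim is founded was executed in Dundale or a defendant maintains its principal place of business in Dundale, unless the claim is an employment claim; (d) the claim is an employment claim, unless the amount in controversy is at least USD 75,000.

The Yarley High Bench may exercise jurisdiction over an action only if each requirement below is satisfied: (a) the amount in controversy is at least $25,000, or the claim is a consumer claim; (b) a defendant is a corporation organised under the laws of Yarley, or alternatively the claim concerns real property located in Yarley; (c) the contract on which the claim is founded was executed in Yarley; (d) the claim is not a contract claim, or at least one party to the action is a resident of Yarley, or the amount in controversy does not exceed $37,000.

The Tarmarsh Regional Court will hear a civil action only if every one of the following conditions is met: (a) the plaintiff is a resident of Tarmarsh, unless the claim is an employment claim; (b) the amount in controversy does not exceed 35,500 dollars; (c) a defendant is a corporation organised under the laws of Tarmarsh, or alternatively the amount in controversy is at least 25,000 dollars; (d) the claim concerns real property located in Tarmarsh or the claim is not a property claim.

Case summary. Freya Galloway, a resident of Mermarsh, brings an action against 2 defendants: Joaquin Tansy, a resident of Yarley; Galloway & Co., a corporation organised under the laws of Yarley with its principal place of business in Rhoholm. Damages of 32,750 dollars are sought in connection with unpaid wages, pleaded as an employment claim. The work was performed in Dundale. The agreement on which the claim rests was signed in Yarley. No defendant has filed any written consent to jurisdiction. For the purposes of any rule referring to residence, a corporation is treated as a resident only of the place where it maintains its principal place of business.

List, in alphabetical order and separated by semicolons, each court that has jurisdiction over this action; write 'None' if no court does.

the Tarmarsh Regional Court; the Yarley High Bench

The Dundale Regional Court:
  (a) The claim is an employment claim, not a consumer claim, which satisfies one of the alternatives. And the carve-out is inapplicable — the claim does not concern real property. Met.
  (b) No party resides in Dundale. The proviso offers no rescue either, since the claim is an employment claim, not a property claim. Not satisfied.
  (c) The contract was executed in Yarley, not Dundale; the corporate defendant(s) have their principal place of business in Rhoholm, not Dundale — no alternative holds. The proviso rescues it, though: the claim is an employment claim. Satisfied.
  (d) The claim is an employment claim. Condition met.
  → The court lacks jurisdiction.
The Yarley High Bench:
  (a) The amount in controversy is USD 32,750, which meets the 25,000 dollars floor, so one alternative holds. Satisfied.
  (b) Galloway & Co. is organised under the laws of Yarley, so one alternative holds. Condition met.
  (c) The contract was executed in Yarley. Met.
  (d) The claim is an employment claim, not a contract claim, so this disjunct is met. Satisfied.
  → All conditions met; jurisdiction exists.
The Tarmarsh Regional Court:
  (a) The plaintiff resides in Mermarsh, not Tarmarsh. The proviso rescues it, though: the claim is an employment claim. Satisfied.
  (b) The amount in controversy is 32,750 dollars, within the $35,500 ceiling. Condition met.
  (c) The amount in controversy is 32,750 dollars, which meets the USD 25,000 floor, so one alternative holds. Condition met.
  (d) The claim is an employment claim, not a property claim — that alternative is enough. Met.
  → Every requirement is satisfied — jurisdiction.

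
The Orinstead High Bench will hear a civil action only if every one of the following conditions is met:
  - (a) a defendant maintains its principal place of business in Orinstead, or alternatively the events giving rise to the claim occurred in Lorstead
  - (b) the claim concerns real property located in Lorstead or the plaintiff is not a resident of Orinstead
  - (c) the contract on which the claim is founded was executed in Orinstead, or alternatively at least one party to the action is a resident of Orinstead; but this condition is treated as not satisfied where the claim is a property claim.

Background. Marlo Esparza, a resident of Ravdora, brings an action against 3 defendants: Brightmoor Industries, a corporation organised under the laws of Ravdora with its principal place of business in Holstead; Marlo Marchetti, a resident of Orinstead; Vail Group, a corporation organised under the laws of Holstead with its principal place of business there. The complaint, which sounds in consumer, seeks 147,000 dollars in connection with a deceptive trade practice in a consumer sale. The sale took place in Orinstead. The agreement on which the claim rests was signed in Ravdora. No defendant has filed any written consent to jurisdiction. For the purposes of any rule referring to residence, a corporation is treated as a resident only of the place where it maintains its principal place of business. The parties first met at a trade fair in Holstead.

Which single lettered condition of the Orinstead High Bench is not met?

The Orinstead High Bench:
  (a) The corporate defendant(s) have their principal place of business in Holstead, not Orinstead; the operative events occurred in Orinstead, not Lorstead — every alternative fails. Condition not met.
  (b) The plaintiff resides in Ravdora, which is not Orinstead, so this disjunct is met. Condition met.
  (c) Marlo Marchetti resides in Orinstead, which satisfies one of the alternatives. The carve-out does not apply: the claim is a consumer claim, not a property claim. Satisfied.
Only condition (a) fails.

(a)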